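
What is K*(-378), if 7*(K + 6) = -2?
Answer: 2376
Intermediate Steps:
K = -44/7 (K = -6 + (1/7)*(-2) = -6 - 2/7 = -44/7 ≈ -6.2857)
K*(-378) = -44/7*(-378) = 2376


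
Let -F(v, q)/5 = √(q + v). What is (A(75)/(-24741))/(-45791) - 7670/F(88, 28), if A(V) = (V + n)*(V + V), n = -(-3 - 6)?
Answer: 1400/125879459 + 767*√29/29 ≈ 142.43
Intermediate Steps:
F(v, q) = -5*√(q + v)
n = 9 (n = -1*(-9) = 9)
A(V) = 2*V*(9 + V) (A(V) = (V + 9)*(V + V) = (9 + V)*(2*V) = 2*V*(9 + V))
(A(75)/(-24741))/(-45791) - 7670/F(88, 28) = ((2*75*(9 + 75))/(-24741))/(-45791) - 7670*(-1/(5*√(28 + 88))) = ((2*75*84)*(-1/24741))*(-1/45791) - 7670*(-√29/290) = (12600*(-1/24741))*(-1/45791) - 7670*(-√29/290) = -1400/2749*(-1/45791) - 7670*(-√29/290) = 1400/125879459 - (-767)*√29/29 = 1400/125879459 + 767*√29/29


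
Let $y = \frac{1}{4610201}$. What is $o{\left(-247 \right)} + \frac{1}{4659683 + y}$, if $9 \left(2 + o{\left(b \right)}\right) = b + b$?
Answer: $- \frac{10998822474365599}{193338677036556} \approx -56.889$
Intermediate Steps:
$o{\left(b \right)} = -2 + \frac{2 b}{9}$ ($o{\left(b \right)} = -2 + \frac{b + b}{9} = -2 + \frac{2 b}{9}$)
$y = \frac{1}{4610201} \approx 2.1691 \cdot 10^{-7}$
$o{\left(-247 \right)} + \frac{1}{4659683 + y} = \left(-2 + \frac{2}{9} \left(-247\right)\right) + \frac{1}{4659683 + \frac{1}{4610201}} = \left(-2 - \frac{494}{9}\right) + \frac{1}{\frac{21482075226284}{4610201}} = - \frac{512}{9} + \frac{4610201}{21482075226284} = - \frac{10998822474365599}{193338677036556}$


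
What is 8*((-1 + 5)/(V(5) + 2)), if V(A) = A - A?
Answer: 16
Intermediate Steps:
V(A) = 0
8*((-1 + 5)/(V(5) + 2)) = 8*((-1 + 5)/(0 + 2)) = 8*(4/2) = 8*(4*(½)) = 8*2 = 16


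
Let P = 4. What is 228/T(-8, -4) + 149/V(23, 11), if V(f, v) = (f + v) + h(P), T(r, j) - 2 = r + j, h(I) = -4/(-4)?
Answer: -649/35 ≈ -18.543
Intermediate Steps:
h(I) = 1 (h(I) = -4*(-1/4) = 1)
T(r, j) = 2 + j + r (T(r, j) = 2 + (r + j) = 2 + (j + r) = 2 + j + r)
V(f, v) = 1 + f + v (V(f, v) = (f + v) + 1 = 1 + f + v)
228/T(-8, -4) + 149/V(23, 11) = 228/(2 - 4 - 8) + 149/(1 + 23 + 11) = 228/(-10) + 149/35 = 228*(-1/10) + 149*(1/35) = -114/5 + 149/35 = -649/35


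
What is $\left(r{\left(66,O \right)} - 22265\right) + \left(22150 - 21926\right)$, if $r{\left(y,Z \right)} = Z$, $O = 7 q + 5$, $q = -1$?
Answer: $-22043$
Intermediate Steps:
$O = -2$ ($O = 7 \left(-1\right) + 5 = -7 + 5 = -2$)
$\left(r{\left(66,O \right)} - 22265\right) + \left(22150 - 21926\right) = \left(-2 - 22265\right) + \left(22150 - 21926\right) = \left(-2 - 22265\right) + 224 = -22267 + 224 = -22043$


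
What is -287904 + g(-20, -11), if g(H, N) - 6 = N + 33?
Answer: -287876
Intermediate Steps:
g(H, N) = 39 + N (g(H, N) = 6 + (N + 33) = 6 + (33 + N) = 39 + N)
-287904 + g(-20, -11) = -287904 + (39 - 11) = -287904 + 28 = -287876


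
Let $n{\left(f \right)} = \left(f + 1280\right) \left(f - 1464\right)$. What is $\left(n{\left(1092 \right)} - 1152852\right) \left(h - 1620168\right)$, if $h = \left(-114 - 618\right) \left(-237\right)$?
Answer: $2944343357424$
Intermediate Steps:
$h = 173484$ ($h = \left(-732\right) \left(-237\right) = 173484$)
$n{\left(f \right)} = \left(-1464 + f\right) \left(1280 + f\right)$ ($n{\left(f \right)} = \left(1280 + f\right) \left(-1464 + f\right) = \left(-1464 + f\right) \left(1280 + f\right)$)
$\left(n{\left(1092 \right)} - 1152852\right) \left(h - 1620168\right) = \left(\left(-1873920 + 1092^{2} - 200928\right) - 1152852\right) \left(173484 - 1620168\right) = \left(\left(-1873920 + 1192464 - 200928\right) - 1152852\right) \left(-1446684\right) = \left(-882384 - 1152852\right) \left(-1446684\right) = \left(-2035236\right) \left(-1446684\right) = 2944343357424$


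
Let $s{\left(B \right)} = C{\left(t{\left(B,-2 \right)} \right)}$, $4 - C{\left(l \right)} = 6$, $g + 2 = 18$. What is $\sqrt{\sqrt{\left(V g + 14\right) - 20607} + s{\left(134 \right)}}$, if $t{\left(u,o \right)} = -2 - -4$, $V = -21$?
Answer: $\sqrt{-2 + i \sqrt{20929}} \approx 8.4464 + 8.5639 i$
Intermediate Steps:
$g = 16$ ($g = -2 + 18 = 16$)
$t{\left(u,o \right)} = 2$ ($t{\left(u,o \right)} = -2 + 4 = 2$)
$C{\left(l \right)} = -2$ ($C{\left(l \right)} = 4 - 6 = -2$)
$s{\left(B \right)} = -2$
$\sqrt{\sqrt{\left(V g + 14\right) - 20607} + s{\left(134 \right)}} = \sqrt{\sqrt{\left(\left(-21\right) 16 + 14\right) - 20607} - 2} = \sqrt{\sqrt{\left(-336 + 14\right) - 20607} - 2} = \sqrt{\sqrt{-322 - 20607} - 2} = \sqrt{\sqrt{-20929} - 2} = \sqrt{i \sqrt{20929} - 2} = \sqrt{-2 + i \sqrt{20929}}$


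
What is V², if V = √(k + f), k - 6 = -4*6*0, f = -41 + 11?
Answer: -24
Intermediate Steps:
f = -30
k = 6 (k = 6 - 4*6*0 = 6 - 24*0 = 6 + 0 = 6)
V = 2*I*√6 (V = √(6 - 30) = √(-24) = 2*I*√6 ≈ 4.899*I)
V² = (2*I*√6)² = -24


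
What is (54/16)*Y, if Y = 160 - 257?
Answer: -2619/8 ≈ -327.38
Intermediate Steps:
Y = -97
(54/16)*Y = (54/16)*(-97) = (54*(1/16))*(-97) = (27/8)*(-97) = -2619/8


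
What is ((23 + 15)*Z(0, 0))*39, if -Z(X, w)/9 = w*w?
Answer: 0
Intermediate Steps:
Z(X, w) = -9*w**2 (Z(X, w) = -9*w*w = -9*w**2)
((23 + 15)*Z(0, 0))*39 = ((23 + 15)*(-9*0**2))*39 = (38*(-9*0))*39 = (38*0)*39 = 0*39 = 0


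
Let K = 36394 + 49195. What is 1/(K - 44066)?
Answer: 1/41523 ≈ 2.4083e-5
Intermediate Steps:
K = 85589
1/(K - 44066) = 1/(85589 - 44066) = 1/41523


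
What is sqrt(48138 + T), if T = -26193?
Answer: sqrt(21945) ≈ 148.14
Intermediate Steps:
sqrt(48138 + T) = sqrt(48138 - 26193) = sqrt(21945)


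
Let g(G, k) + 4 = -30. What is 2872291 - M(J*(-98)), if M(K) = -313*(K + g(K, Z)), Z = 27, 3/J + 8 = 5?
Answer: 2892323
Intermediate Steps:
J = -1 (J = 3/(-8 + 5) = 3/(-3) = 3*(-1/3) = -1)
g(G, k) = -34 (g(G, k) = -4 - 30 = -34)
M(K) = 10642 - 313*K (M(K) = -313*(K - 34) = -313*(-34 + K) = 10642 - 313*K)
2872291 - M(J*(-98)) = 2872291 - (10642 - (-313)*(-98)) = 2872291 - (10642 - 313*98) = 2872291 - (10642 - 30674) = 2872291 - 1*(-20032) = 2872291 + 20032 = 2892323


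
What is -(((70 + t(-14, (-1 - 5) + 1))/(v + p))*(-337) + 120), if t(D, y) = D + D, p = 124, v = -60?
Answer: 3237/32 ≈ 101.16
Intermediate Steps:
t(D, y) = 2*D
-(((70 + t(-14, (-1 - 5) + 1))/(v + p))*(-337) + 120) = -(((70 + 2*(-14))/(-60 + 124))*(-337) + 120) = -(((70 - 28)/64)*(-337) + 120) = -((42*(1/64))*(-337) + 120) = -((21/32)*(-337) + 120) = -(-7077/32 + 120) = -1*(-3237/32) = 3237/32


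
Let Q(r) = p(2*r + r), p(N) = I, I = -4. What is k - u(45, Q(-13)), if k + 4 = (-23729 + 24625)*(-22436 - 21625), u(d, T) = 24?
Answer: -39478684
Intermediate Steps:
p(N) = -4
Q(r) = -4
k = -39478660 (k = -4 + (-23729 + 24625)*(-22436 - 21625) = -4 + 896*(-44061) = -4 - 39478656 = -39478660)
k - u(45, Q(-13)) = -39478660 - 1*24 = -39478660 - 24 = -39478684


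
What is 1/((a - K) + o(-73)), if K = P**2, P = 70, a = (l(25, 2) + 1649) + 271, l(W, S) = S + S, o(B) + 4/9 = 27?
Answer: -9/26545 ≈ -0.00033905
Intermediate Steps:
o(B) = 239/9 (o(B) = -4/9 + 27 = 239/9)
l(W, S) = 2*S
a = 1924 (a = (2*2 + 1649) + 271 = (4 + 1649) + 271 = 1653 + 271 = 1924)
K = 4900 (K = 70**2 = 4900)
1/((a - K) + o(-73)) = 1/((1924 - 1*4900) + 239/9) = 1/((1924 - 4900) + 239/9) = 1/(-2976 + 239/9) = 1/(-26545/9) = -9/26545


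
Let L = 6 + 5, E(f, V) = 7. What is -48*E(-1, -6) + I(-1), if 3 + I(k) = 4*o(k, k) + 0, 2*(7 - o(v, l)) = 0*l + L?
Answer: -333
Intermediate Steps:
L = 11
o(v, l) = 3/2 (o(v, l) = 7 - (0*l + 11)/2 = 7 - (0 + 11)/2 = 7 - ½*11 = 7 - 11/2 = 3/2)
I(k) = 3 (I(k) = -3 + (4*(3/2) + 0) = -3 + (6 + 0) = -3 + 6 = 3)
-48*E(-1, -6) + I(-1) = -48*7 + 3 = -336 + 3 = -333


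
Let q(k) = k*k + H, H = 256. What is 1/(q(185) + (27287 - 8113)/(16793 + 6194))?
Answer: 22987/792633921 ≈ 2.9001e-5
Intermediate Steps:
q(k) = 256 + k**2 (q(k) = k*k + 256 = k**2 + 256 = 256 + k**2)
1/(q(185) + (27287 - 8113)/(16793 + 6194)) = 1/((256 + 185**2) + (27287 - 8113)/(16793 + 6194)) = 1/((256 + 34225) + 19174/22987) = 1/(34481 + 19174*(1/22987)) = 1/(34481 + 19174/22987) = 1/(792633921/22987) = 22987/792633921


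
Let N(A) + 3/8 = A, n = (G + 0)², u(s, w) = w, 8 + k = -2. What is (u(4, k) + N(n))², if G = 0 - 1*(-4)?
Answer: 2025/64 ≈ 31.641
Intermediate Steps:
k = -10 (k = -8 - 2 = -10)
G = 4 (G = 0 + 4 = 4)
n = 16 (n = (4 + 0)² = 4² = 16)
N(A) = -3/8 + A
(u(4, k) + N(n))² = (-10 + (-3/8 + 16))² = (-10 + 125/8)² = (45/8)² = 2025/64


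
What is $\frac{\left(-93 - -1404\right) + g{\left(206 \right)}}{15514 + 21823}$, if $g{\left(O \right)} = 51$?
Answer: $\frac{1362}{37337} \approx 0.036479$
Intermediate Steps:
$\frac{\left(-93 - -1404\right) + g{\left(206 \right)}}{15514 + 21823} = \frac{\left(-93 - -1404\right) + 51}{15514 + 21823} = \frac{\left(-93 + 1404\right) + 51}{37337} = \left(1311 + 51\right) \frac{1}{37337} = 1362 \cdot \frac{1}{37337} = \frac{1362}{37337}$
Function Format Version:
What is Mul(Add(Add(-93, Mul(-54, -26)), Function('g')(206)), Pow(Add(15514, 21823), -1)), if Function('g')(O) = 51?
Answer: Rational(1362, 37337) ≈ 0.036479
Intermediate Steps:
Mul(Add(Add(-93, Mul(-54, -26)), Function('g')(206)), Pow(Add(15514, 21823), -1)) = Mul(Add(Add(-93, Mul(-54, -26)), 51), Pow(Add(15514, 21823), -1)) = Mul(Add(Add(-93, 1404), 51), Pow(37337, -1)) = Mul(Add(1311, 51), Rational(1, 37337)) = Mul(1362, Rational(1, 37337)) = Rational(1362, 37337)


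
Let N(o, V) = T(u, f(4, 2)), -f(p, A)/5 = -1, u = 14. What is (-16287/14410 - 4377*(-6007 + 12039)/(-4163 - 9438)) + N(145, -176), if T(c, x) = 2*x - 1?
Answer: 13172280567/6758290 ≈ 1949.1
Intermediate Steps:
f(p, A) = 5 (f(p, A) = -5*(-1) = 5)
T(c, x) = -1 + 2*x
N(o, V) = 9 (N(o, V) = -1 + 2*5 = -1 + 10 = 9)
(-16287/14410 - 4377*(-6007 + 12039)/(-4163 - 9438)) + N(145, -176) = (-16287/14410 - 4377*(-6007 + 12039)/(-4163 - 9438)) + 9 = (-16287*1/14410 - 4377/((-13601/6032))) + 9 = (-16287/14410 - 4377/((-13601*1/6032))) + 9 = (-16287/14410 - 4377/(-469/208)) + 9 = (-16287/14410 - 4377*(-208/469)) + 9 = (-16287/14410 + 910416/469) + 9 = 13111455957/6758290 + 9 = 13172280567/6758290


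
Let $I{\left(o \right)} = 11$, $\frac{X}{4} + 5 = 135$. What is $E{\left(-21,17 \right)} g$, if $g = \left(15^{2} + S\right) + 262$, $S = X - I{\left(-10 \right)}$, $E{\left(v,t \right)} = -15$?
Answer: $-14940$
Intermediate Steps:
$X = 520$ ($X = -20 + 4 \cdot 135 = -20 + 540 = 520$)
$S = 509$ ($S = 520 - 11 = 509$)
$g = 996$ ($g = \left(15^{2} + 509\right) + 262 = \left(225 + 509\right) + 262 = 734 + 262 = 996$)
$E{\left(-21,17 \right)} g = \left(-15\right) 996 = -14940$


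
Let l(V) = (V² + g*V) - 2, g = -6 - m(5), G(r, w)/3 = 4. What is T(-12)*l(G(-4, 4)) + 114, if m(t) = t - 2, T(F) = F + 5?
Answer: -124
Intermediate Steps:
T(F) = 5 + F
m(t) = -2 + t
G(r, w) = 12 (G(r, w) = 3*4 = 12)
g = -9 (g = -6 - (-2 + 5) = -6 - 1*3 = -6 - 3 = -9)
l(V) = -2 + V² - 9*V (l(V) = (V² - 9*V) - 2 = -2 + V² - 9*V)
T(-12)*l(G(-4, 4)) + 114 = (5 - 12)*(-2 + 12² - 9*12) + 114 = -7*(-2 + 144 - 108) + 114 = -7*34 + 114 = -238 + 114 = -124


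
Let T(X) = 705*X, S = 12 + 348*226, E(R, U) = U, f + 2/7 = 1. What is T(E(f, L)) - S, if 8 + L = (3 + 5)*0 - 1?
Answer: -85005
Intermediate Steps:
L = -9 (L = -8 + ((3 + 5)*0 - 1) = -8 + (8*0 - 1) = -8 + (0 - 1) = -8 - 1 = -9)
f = 5/7 (f = -2/7 + 1 = 5/7 ≈ 0.71429)
S = 78660 (S = 12 + 78648 = 78660)
T(E(f, L)) - S = 705*(-9) - 1*78660 = -6345 - 78660 = -85005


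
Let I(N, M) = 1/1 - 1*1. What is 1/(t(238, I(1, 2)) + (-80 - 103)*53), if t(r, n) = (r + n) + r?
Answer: -1/9223 ≈ -0.00010842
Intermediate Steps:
I(N, M) = 0 (I(N, M) = 1 - 1 = 0)
t(r, n) = n + 2*r (t(r, n) = (n + r) + r = n + 2*r)
1/(t(238, I(1, 2)) + (-80 - 103)*53) = 1/((0 + 2*238) + (-80 - 103)*53) = 1/((0 + 476) - 183*53) = 1/(476 - 9699) = 1/(-9223) = -1/9223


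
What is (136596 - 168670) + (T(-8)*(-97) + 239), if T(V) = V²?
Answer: -38043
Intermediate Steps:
(136596 - 168670) + (T(-8)*(-97) + 239) = (136596 - 168670) + ((-8)²*(-97) + 239) = -32074 + (64*(-97) + 239) = -32074 + (-6208 + 239) = -32074 - 5969 = -38043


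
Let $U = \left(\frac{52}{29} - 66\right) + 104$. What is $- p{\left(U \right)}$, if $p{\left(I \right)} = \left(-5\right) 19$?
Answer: $95$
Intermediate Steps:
$U = \frac{1154}{29}$ ($U = \left(52 \cdot \frac{1}{29} - 66\right) + 104 = \left(\frac{52}{29} - 66\right) + 104 = - \frac{1862}{29} + 104 = \frac{1154}{29} \approx 39.793$)
$p{\left(I \right)} = -95$
$- p{\left(U \right)} = \left(-1\right) \left(-95\right) = 95$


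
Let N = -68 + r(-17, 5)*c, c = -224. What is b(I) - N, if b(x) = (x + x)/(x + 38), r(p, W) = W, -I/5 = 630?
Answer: 925839/778 ≈ 1190.0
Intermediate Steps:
I = -3150 (I = -5*630 = -3150)
b(x) = 2*x/(38 + x) (b(x) = (2*x)/(38 + x) = 2*x/(38 + x))
N = -1188 (N = -68 + 5*(-224) = -68 - 1120 = -1188)
b(I) - N = 2*(-3150)/(38 - 3150) - 1*(-1188) = 2*(-3150)/(-3112) + 1188 = 2*(-3150)*(-1/3112) + 1188 = 1575/778 + 1188 = 925839/778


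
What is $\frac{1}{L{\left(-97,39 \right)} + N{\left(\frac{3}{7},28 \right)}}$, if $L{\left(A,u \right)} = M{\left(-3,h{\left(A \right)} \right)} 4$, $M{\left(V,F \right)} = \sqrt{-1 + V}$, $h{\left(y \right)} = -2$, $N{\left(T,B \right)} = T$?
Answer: $\frac{21}{3145} - \frac{392 i}{3145} \approx 0.0066773 - 0.12464 i$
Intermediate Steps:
$L{\left(A,u \right)} = 8 i$ ($L{\left(A,u \right)} = \sqrt{-1 - 3} \cdot 4 = \sqrt{-4} \cdot 4 = 2 i 4 = 8 i$)
$\frac{1}{L{\left(-97,39 \right)} + N{\left(\frac{3}{7},28 \right)}} = \frac{1}{8 i + \frac{3}{7}} = \frac{1}{\frac{3}{7} + 8 i} = \frac{49 \left(\frac{3}{7} - 8 i\right)}{3145}$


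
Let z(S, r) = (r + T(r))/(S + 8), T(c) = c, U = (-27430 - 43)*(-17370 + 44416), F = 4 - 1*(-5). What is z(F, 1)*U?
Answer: -1486069516/17 ≈ -8.7416e+7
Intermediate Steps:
F = 9 (F = 4 + 5 = 9)
U = -743034758 (U = -27473*27046 = -743034758)
z(S, r) = 2*r/(8 + S) (z(S, r) = (r + r)/(S + 8) = (2*r)/(8 + S) = 2*r/(8 + S))
z(F, 1)*U = (2*1/(8 + 9))*(-743034758) = (2*1/17)*(-743034758) = (2*1*(1/17))*(-743034758) = (2/17)*(-743034758) = -1486069516/17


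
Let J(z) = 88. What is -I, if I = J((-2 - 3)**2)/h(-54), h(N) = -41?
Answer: 88/41 ≈ 2.1463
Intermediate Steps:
I = -88/41 (I = 88/(-41) = 88*(-1/41) = -88/41 ≈ -2.1463)
-I = -1*(-88/41) = 88/41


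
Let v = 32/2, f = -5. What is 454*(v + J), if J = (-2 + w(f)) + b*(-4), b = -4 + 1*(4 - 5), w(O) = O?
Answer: 13166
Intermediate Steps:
v = 16 (v = 32*(½) = 16)
b = -5 (b = -4 + 1*(-1) = -4 - 1 = -5)
J = 13 (J = (-2 - 5) - 5*(-4) = -7 + 20 = 13)
454*(v + J) = 454*(16 + 13) = 454*29 = 13166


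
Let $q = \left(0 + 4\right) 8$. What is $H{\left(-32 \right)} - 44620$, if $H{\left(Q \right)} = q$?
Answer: $-44588$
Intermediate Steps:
$q = 32$ ($q = 4 \cdot 8 = 32$)
$H{\left(Q \right)} = 32$
$H{\left(-32 \right)} - 44620 = 32 - 44620 = -44588$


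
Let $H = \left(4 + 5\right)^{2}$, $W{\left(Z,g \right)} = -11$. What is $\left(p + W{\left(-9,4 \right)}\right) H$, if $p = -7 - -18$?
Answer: $0$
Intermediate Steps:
$H = 81$ ($H = 9^{2} = 81$)
$p = 11$ ($p = -7 + 18 = 11$)
$\left(p + W{\left(-9,4 \right)}\right) H = \left(11 - 11\right) 81 = 0 \cdot 81 = 0$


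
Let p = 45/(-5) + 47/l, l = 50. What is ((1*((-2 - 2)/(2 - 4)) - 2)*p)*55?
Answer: 0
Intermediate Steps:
p = -403/50 (p = 45/(-5) + 47/50 = 45*(-⅕) + 47*(1/50) = -9 + 47/50 = -403/50 ≈ -8.0600)
((1*((-2 - 2)/(2 - 4)) - 2)*p)*55 = ((1*((-2 - 2)/(2 - 4)) - 2)*(-403/50))*55 = ((1*(-4/(-2)) - 2)*(-403/50))*55 = ((1*(-4*(-½)) - 2)*(-403/50))*55 = ((1*2 - 2)*(-403/50))*55 = ((2 - 2)*(-403/50))*55 = (0*(-403/50))*55 = 0*55 = 0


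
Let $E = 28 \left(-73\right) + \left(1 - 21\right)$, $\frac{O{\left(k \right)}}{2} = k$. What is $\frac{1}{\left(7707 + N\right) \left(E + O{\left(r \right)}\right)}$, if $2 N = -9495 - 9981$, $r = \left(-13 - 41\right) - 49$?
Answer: $\frac{1}{4610370} \approx 2.169 \cdot 10^{-7}$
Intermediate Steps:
$r = -103$ ($r = -54 - 49 = -103$)
$O{\left(k \right)} = 2 k$
$N = -9738$ ($N = \frac{-9495 - 9981}{2} = \frac{1}{2} \left(-19476\right) = -9738$)
$E = -2064$ ($E = -2044 + \left(1 - 21\right) = -2044 - 20 = -2064$)
$\frac{1}{\left(7707 + N\right) \left(E + O{\left(r \right)}\right)} = \frac{1}{\left(7707 - 9738\right) \left(-2064 + 2 \left(-103\right)\right)} = \frac{1}{\left(-2031\right) \left(-2064 - 206\right)} = \frac{1}{\left(-2031\right) \left(-2270\right)} = \frac{1}{4610370}$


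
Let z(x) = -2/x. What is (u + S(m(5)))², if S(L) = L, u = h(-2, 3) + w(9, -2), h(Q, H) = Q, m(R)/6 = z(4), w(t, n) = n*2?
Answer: 81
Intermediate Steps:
w(t, n) = 2*n
m(R) = -3 (m(R) = 6*(-2/4) = 6*(-2*¼) = 6*(-½) = -3)
u = -6 (u = -2 + 2*(-2) = -2 - 4 = -6)
(u + S(m(5)))² = (-6 - 3)² = (-9)² = 81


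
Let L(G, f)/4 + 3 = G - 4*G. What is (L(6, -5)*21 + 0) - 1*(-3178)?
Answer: 1414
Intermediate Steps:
L(G, f) = -12 - 12*G (L(G, f) = -12 + 4*(G - 4*G) = -12 + 4*(-3*G) = -12 - 12*G)
(L(6, -5)*21 + 0) - 1*(-3178) = ((-12 - 12*6)*21 + 0) - 1*(-3178) = ((-12 - 72)*21 + 0) + 3178 = (-84*21 + 0) + 3178 = (-1764 + 0) + 3178 = -1764 + 3178 = 1414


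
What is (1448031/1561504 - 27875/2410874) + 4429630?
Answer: 8337870783517340787/1882294697248 ≈ 4.4296e+6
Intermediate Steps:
(1448031/1561504 - 27875/2410874) + 4429630 = 1723746682547/1882294697248 + 4429630 = 8337870783517340787/1882294697248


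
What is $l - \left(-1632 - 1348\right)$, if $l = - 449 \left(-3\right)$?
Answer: $4327$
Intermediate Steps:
$l = 1347$ ($l = \left(-1\right) \left(-1347\right) = 1347$)
$l - \left(-1632 - 1348\right) = 1347 - \left(-1632 - 1348\right) = 1347 - -2980 = 1347 + 2980 = 4327$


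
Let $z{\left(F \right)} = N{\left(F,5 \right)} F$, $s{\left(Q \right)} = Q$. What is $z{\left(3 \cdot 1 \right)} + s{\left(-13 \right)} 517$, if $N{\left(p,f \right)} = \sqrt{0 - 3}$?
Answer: $-6721 + 3 i \sqrt{3} \approx -6721.0 + 5.1962 i$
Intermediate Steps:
$N{\left(p,f \right)} = i \sqrt{3}$ ($N{\left(p,f \right)} = \sqrt{-3} = i \sqrt{3}$)
$z{\left(F \right)} = i F \sqrt{3}$ ($z{\left(F \right)} = i \sqrt{3} F = i F \sqrt{3}$)
$z{\left(3 \cdot 1 \right)} + s{\left(-13 \right)} 517 = i 3 \cdot 1 \sqrt{3} - 6721 = i 3 \sqrt{3} - 6721 = 3 i \sqrt{3} - 6721 = -6721 + 3 i \sqrt{3}$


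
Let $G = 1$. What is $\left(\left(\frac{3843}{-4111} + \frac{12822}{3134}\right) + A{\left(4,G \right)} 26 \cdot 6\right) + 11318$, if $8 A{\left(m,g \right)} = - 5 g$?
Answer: $\frac{144604175497}{12883874} \approx 11224.0$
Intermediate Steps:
$A{\left(m,g \right)} = - \frac{5 g}{8}$ ($A{\left(m,g \right)} = \frac{\left(-5\right) g}{8} = - \frac{5 g}{8}$)
$\left(\left(\frac{3843}{-4111} + \frac{12822}{3134}\right) + A{\left(4,G \right)} 26 \cdot 6\right) + 11318 = \left(\left(\frac{3843}{-4111} + \frac{12822}{3134}\right) + \left(- \frac{5}{8}\right) 1 \cdot 26 \cdot 6\right) + 11318 = \left(\left(3843 \left(- \frac{1}{4111}\right) + 12822 \cdot \frac{1}{3134}\right) + \left(- \frac{5}{8}\right) 26 \cdot 6\right) + 11318 = \left(\left(- \frac{3843}{4111} + \frac{6411}{1567}\right) - \frac{195}{2}\right) + 11318 = \left(\frac{20333640}{6441937} - \frac{195}{2}\right) + 11318 = - \frac{1215510435}{12883874} + 11318 = \frac{144604175497}{12883874}$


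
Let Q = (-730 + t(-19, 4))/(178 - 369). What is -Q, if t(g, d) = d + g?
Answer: -745/191 ≈ -3.9005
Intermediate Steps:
Q = 745/191 (Q = (-730 + (4 - 19))/(178 - 369) = (-730 - 15)/(-191) = -745*(-1/191) = 745/191 ≈ 3.9005)
-Q = -1*745/191 = -745/191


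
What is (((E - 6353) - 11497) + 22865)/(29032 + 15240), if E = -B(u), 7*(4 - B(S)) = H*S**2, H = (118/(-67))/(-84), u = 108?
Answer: 16565809/145344976 ≈ 0.11398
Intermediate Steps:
H = 59/2814 (H = (118*(-1/67))*(-1/84) = -118/67*(-1/84) = 59/2814 ≈ 0.020967)
B(S) = 4 - 59*S**2/19698
E = 101564/3283 (E = -(4 - 59/19698*108**2) = -(4 - 59/19698*11664) = -(4 - 114696/3283) = -1*(-101564/3283) = 101564/3283 ≈ 30.936)
(((E - 6353) - 11497) + 22865)/(29032 + 15240) = (((101564/3283 - 6353) - 11497) + 22865)/(29032 + 15240) = ((-20755335/3283 - 11497) + 22865)/44272 = (-58499986/3283 + 22865)*(1/44272) = (16565809/3283)*(1/44272) = 16565809/145344976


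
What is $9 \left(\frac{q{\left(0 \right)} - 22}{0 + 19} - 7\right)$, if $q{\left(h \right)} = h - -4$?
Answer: $- \frac{1359}{19} \approx -71.526$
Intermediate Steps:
$q{\left(h \right)} = 4 + h$ ($q{\left(h \right)} = h + 4 = 4 + h$)
$9 \left(\frac{q{\left(0 \right)} - 22}{0 + 19} - 7\right) = 9 \left(\frac{\left(4 + 0\right) - 22}{0 + 19} - 7\right) = 9 \left(\frac{4 - 22}{19} - 7\right) = 9 \left(\left(-18\right) \frac{1}{19} - 7\right) = 9 \left(- \frac{18}{19} - 7\right) = 9 \left(- \frac{151}{19}\right) = - \frac{1359}{19}$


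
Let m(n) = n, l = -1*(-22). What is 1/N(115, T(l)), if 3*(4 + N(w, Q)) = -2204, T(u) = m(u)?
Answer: -3/2216 ≈ -0.0013538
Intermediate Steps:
l = 22
T(u) = u
N(w, Q) = -2216/3 (N(w, Q) = -4 + (1/3)*(-2204) = -4 - 2204/3 = -2216/3)
1/N(115, T(l)) = 1/(-2216/3) = -3/2216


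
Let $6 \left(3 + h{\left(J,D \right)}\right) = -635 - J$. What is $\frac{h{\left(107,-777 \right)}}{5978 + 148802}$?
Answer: $- \frac{19}{23217} \approx -0.00081837$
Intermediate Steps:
$h{\left(J,D \right)} = - \frac{653}{6} - \frac{J}{6}$ ($h{\left(J,D \right)} = -3 + \frac{-635 - J}{6} = -3 - \left(\frac{635}{6} + \frac{J}{6}\right) = - \frac{653}{6} - \frac{J}{6}$)
$\frac{h{\left(107,-777 \right)}}{5978 + 148802} = \frac{- \frac{653}{6} - \frac{107}{6}}{5978 + 148802} = \frac{- \frac{653}{6} - \frac{107}{6}}{154780} = \left(- \frac{380}{3}\right) \frac{1}{154780} = - \frac{19}{23217}$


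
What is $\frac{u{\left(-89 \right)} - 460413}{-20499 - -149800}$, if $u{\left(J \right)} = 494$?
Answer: $- \frac{459919}{129301} \approx -3.557$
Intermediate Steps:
$\frac{u{\left(-89 \right)} - 460413}{-20499 - -149800} = \frac{494 - 460413}{-20499 - -149800} = - \frac{459919}{-20499 + 149800} = - \frac{459919}{129301}$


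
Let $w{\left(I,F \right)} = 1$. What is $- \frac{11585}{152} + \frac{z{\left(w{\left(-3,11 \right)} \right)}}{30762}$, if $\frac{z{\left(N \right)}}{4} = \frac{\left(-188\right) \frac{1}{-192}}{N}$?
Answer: $- \frac{267282881}{3506868} \approx -76.217$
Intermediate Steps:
$z{\left(N \right)} = \frac{47}{12 N}$ ($z{\left(N \right)} = 4 \frac{\left(-188\right) \frac{1}{-192}}{N} = 4 \frac{\left(-188\right) \left(- \frac{1}{192}\right)}{N} = 4 \frac{47}{48 N} = \frac{47}{12 N}$)
$- \frac{11585}{152} + \frac{z{\left(w{\left(-3,11 \right)} \right)}}{30762} = - \frac{11585}{152} + \frac{\frac{47}{12} \cdot 1^{-1}}{30762} = \left(-11585\right) \frac{1}{152} + \frac{47}{12} \cdot 1 \cdot \frac{1}{30762} = - \frac{11585}{152} + \frac{47}{12} \cdot \frac{1}{30762} = - \frac{11585}{152} + \frac{47}{369144} = - \frac{267282881}{3506868}$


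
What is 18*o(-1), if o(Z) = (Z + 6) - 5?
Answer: 0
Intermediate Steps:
o(Z) = 1 + Z (o(Z) = (6 + Z) - 5 = 1 + Z)
18*o(-1) = 18*(1 - 1) = 18*0 = 0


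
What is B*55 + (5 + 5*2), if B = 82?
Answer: 4525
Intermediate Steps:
B*55 + (5 + 5*2) = 82*55 + (5 + 5*2) = 4510 + (5 + 10) = 4510 + 15 = 4525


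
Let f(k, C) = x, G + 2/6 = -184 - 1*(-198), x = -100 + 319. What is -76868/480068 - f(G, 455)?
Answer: -26302940/120017 ≈ -219.16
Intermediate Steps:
x = 219
G = 41/3 (G = -1/3 + (-184 - 1*(-198)) = -1/3 + (-184 + 198) = -1/3 + 14 = 41/3 ≈ 13.667)
f(k, C) = 219
-76868/480068 - f(G, 455) = -76868/480068 - 1*219 = -76868*1/480068 - 219 = -19217/120017 - 219 = -26302940/120017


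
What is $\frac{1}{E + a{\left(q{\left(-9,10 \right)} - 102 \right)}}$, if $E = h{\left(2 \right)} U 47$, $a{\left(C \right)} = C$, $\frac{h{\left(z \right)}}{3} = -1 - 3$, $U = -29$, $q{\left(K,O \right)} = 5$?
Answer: $\frac{1}{16259} \approx 6.1504 \cdot 10^{-5}$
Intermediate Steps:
$h{\left(z \right)} = -12$ ($h{\left(z \right)} = 3 \left(-1 - 3\right) = 3 \left(-4\right) = -12$)
$E = 16356$ ($E = \left(-12\right) \left(-29\right) 47 = 348 \cdot 47 = 16356$)
$\frac{1}{E + a{\left(q{\left(-9,10 \right)} - 102 \right)}} = \frac{1}{16356 + \left(5 - 102\right)} = \frac{1}{16356 - 97} = \frac{1}{16259}$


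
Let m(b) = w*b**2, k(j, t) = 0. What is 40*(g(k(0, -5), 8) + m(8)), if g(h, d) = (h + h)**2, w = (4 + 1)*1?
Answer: 12800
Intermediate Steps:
w = 5 (w = 5*1 = 5)
g(h, d) = 4*h**2 (g(h, d) = (2*h)**2 = 4*h**2)
m(b) = 5*b**2
40*(g(k(0, -5), 8) + m(8)) = 40*(4*0**2 + 5*8**2) = 40*(4*0 + 5*64) = 40*(0 + 320) = 40*320 = 12800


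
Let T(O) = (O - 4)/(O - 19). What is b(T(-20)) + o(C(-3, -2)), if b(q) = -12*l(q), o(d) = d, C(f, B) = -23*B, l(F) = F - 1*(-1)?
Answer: 346/13 ≈ 26.615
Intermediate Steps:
l(F) = 1 + F (l(F) = F + 1 = 1 + F)
T(O) = (-4 + O)/(-19 + O)
b(q) = -12 - 12*q (b(q) = -12*(1 + q) = -12 - 12*q)
b(T(-20)) + o(C(-3, -2)) = (-12 - 12*(-4 - 20)/(-19 - 20)) - 23*(-2) = (-12 - 12*(-24)/(-39)) + 46 = (-12 - (-4)*(-24)/13) + 46 = (-12 - 12*8/13) + 46 = (-12 - 96/13) + 46 = -252/13 + 46 = 346/13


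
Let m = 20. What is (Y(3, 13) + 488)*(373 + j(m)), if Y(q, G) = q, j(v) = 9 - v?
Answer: 177742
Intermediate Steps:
(Y(3, 13) + 488)*(373 + j(m)) = (3 + 488)*(373 + (9 - 1*20)) = 491*(373 + (9 - 20)) = 491*(373 - 11) = 491*362 = 177742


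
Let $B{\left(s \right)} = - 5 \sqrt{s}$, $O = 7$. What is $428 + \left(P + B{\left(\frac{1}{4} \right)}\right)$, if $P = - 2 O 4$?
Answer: $\frac{739}{2} \approx 369.5$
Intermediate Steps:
$P = -56$ ($P = \left(-2\right) 7 \cdot 4 = \left(-14\right) 4 = -56$)
$428 + \left(P + B{\left(\frac{1}{4} \right)}\right) = 428 - \left(56 + 5 \sqrt{\frac{1}{4}}\right) = 428 - \left(56 + \frac{5}{2}\right) = 428 - \frac{117}{2} = \frac{739}{2}$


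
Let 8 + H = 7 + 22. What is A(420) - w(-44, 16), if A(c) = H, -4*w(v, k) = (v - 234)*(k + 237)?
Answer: -35125/2 ≈ -17563.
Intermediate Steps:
w(v, k) = -(-234 + v)*(237 + k)/4 (w(v, k) = -(v - 234)*(k + 237)/4 = -(-234 + v)*(237 + k)/4)
H = 21 (H = -8 + (7 + 22) = -8 + 29 = 21)
A(c) = 21
A(420) - w(-44, 16) = 21 - (27729/2 - 237/4*(-44) + (117/2)*16 - ¼*16*(-44)) = 21 - (27729/2 + 2607 + 936 + 176) = 21 - 1*35167/2 = 21 - 35167/2 = -35125/2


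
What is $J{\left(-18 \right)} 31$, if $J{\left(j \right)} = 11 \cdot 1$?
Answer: $341$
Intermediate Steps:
$J{\left(j \right)} = 11$
$J{\left(-18 \right)} 31 = 11 \cdot 31 = 341$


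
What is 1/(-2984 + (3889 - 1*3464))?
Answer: -1/2559 ≈ -0.00039078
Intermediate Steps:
1/(-2984 + (3889 - 1*3464)) = 1/(-2984 + (3889 - 3464)) = 1/(-2984 + 425) = 1/(-2559) = -1/2559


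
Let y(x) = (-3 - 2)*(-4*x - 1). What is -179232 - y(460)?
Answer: -188437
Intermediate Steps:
y(x) = 5 + 20*x (y(x) = -5*(-1 - 4*x) = 5 + 20*x)
-179232 - y(460) = -179232 - (5 + 20*460) = -179232 - (5 + 9200) = -179232 - 1*9205 = -179232 - 9205 = -188437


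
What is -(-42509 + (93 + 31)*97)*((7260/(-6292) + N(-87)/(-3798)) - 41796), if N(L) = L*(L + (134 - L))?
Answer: -10483132813120/8229 ≈ -1.2739e+9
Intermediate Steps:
N(L) = 134*L (N(L) = L*134 = 134*L)
-(-42509 + (93 + 31)*97)*((7260/(-6292) + N(-87)/(-3798)) - 41796) = -(-42509 + (93 + 31)*97)*((7260/(-6292) + (134*(-87))/(-3798)) - 41796) = -(-42509 + 124*97)*((7260*(-1/6292) - 11658*(-1/3798)) - 41796) = -(-42509 + 12028)*((-15/13 + 1943/633) - 41796) = -(-30481)*(15764/8229 - 41796) = -(-30481)*(-343923520)/8229 = -1*10483132813120/8229 = -10483132813120/8229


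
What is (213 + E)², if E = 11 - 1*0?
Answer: 50176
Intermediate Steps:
E = 11 (E = 11 + 0 = 11)
(213 + E)² = (213 + 11)² = 224² = 50176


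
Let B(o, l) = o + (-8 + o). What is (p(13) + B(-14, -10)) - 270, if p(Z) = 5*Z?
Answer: -241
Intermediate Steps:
B(o, l) = -8 + 2*o
(p(13) + B(-14, -10)) - 270 = (5*13 + (-8 + 2*(-14))) - 270 = (65 + (-8 - 28)) - 270 = (65 - 36) - 270 = 29 - 270 = -241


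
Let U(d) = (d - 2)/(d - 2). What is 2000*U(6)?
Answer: 2000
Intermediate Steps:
U(d) = 1 (U(d) = (-2 + d)/(-2 + d) = 1)
2000*U(6) = 2000*1 = 2000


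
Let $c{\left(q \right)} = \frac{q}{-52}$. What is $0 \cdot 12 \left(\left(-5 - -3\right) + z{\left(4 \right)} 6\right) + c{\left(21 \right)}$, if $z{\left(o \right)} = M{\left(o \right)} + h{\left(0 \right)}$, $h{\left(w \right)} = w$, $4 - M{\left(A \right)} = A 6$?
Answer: $- \frac{21}{52} \approx -0.40385$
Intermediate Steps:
$M{\left(A \right)} = 4 - 6 A$ ($M{\left(A \right)} = 4 - A 6 = 4 - 6 A$)
$z{\left(o \right)} = 4 - 6 o$ ($z{\left(o \right)} = \left(4 - 6 o\right) + 0 = 4 - 6 o$)
$c{\left(q \right)} = - \frac{q}{52}$ ($c{\left(q \right)} = q \left(- \frac{1}{52}\right) = - \frac{q}{52}$)
$0 \cdot 12 \left(\left(-5 - -3\right) + z{\left(4 \right)} 6\right) + c{\left(21 \right)} = 0 \cdot 12 \left(\left(-5 - -3\right) + \left(4 - 24\right) 6\right) - \frac{21}{52} = 0 \left(\left(-5 + 3\right) + \left(4 - 24\right) 6\right) - \frac{21}{52} = 0 \left(-2 - 120\right) - \frac{21}{52} = 0 \left(-122\right) - \frac{21}{52} = 0 - \frac{21}{52} = - \frac{21}{52}$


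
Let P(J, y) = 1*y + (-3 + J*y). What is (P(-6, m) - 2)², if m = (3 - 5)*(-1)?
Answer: 225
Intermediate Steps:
m = 2 (m = -2*(-1) = 2)
P(J, y) = -3 + y + J*y (P(J, y) = y + (-3 + J*y) = -3 + y + J*y)
(P(-6, m) - 2)² = ((-3 + 2 - 6*2) - 2)² = ((-3 + 2 - 12) - 2)² = (-13 - 2)² = (-15)² = 225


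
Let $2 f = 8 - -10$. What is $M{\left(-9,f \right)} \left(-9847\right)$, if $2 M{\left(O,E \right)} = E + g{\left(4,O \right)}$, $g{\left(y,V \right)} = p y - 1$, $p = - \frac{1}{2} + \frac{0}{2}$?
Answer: $-29541$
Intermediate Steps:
$p = - \frac{1}{2}$ ($p = \left(-1\right) \frac{1}{2} + 0 \cdot \frac{1}{2} = - \frac{1}{2} + 0 = - \frac{1}{2} \approx -0.5$)
$g{\left(y,V \right)} = -1 - \frac{y}{2}$ ($g{\left(y,V \right)} = - \frac{y}{2} - 1 = -1 - \frac{y}{2}$)
$f = 9$ ($f = \frac{8 - -10}{2} = \frac{8 + 10}{2} = \frac{1}{2} \cdot 18 = 9$)
$M{\left(O,E \right)} = - \frac{3}{2} + \frac{E}{2}$ ($M{\left(O,E \right)} = \frac{E - 3}{2} = \frac{-3 + E}{2} = - \frac{3}{2} + \frac{E}{2}$)
$M{\left(-9,f \right)} \left(-9847\right) = \left(- \frac{3}{2} + \frac{1}{2} \cdot 9\right) \left(-9847\right) = \left(- \frac{3}{2} + \frac{9}{2}\right) \left(-9847\right) = 3 \left(-9847\right) = -29541$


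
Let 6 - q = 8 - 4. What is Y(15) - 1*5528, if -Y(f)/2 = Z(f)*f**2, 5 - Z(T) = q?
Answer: -6878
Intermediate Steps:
q = 2 (q = 6 - (8 - 4) = 6 - 1*4 = 6 - 4 = 2)
Z(T) = 3 (Z(T) = 5 - 1*2 = 5 - 2 = 3)
Y(f) = -6*f**2
Y(15) - 1*5528 = -6*15**2 - 1*5528 = -6*225 - 5528 = -1350 - 5528 = -6878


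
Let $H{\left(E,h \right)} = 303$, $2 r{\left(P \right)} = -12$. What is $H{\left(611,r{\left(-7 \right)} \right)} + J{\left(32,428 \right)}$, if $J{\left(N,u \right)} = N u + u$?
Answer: $14427$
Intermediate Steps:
$r{\left(P \right)} = -6$ ($r{\left(P \right)} = \frac{1}{2} \left(-12\right) = -6$)
$J{\left(N,u \right)} = u + N u$
$H{\left(611,r{\left(-7 \right)} \right)} + J{\left(32,428 \right)} = 303 + 428 \left(1 + 32\right) = 303 + 428 \cdot 33 = 303 + 14124 = 14427$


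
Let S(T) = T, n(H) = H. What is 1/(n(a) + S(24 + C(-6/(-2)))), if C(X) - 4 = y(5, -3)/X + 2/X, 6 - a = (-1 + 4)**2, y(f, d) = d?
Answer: 3/74 ≈ 0.040541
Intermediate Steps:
a = -3 (a = 6 - (-1 + 4)**2 = 6 - 1*3**2 = 6 - 1*9 = 6 - 9 = -3)
C(X) = 4 - 1/X (C(X) = 4 + (-3/X + 2/X) = 4 - 1/X)
1/(n(a) + S(24 + C(-6/(-2)))) = 1/(-3 + (24 + (4 - 1/((-6/(-2)))))) = 1/(-3 + (24 + (4 - 1/((-6*(-1/2)))))) = 1/(-3 + (24 + (4 - 1/3))) = 1/(-3 + (24 + 11/3)) = 1/(-3 + 83/3) = 1/(74/3) = 3/74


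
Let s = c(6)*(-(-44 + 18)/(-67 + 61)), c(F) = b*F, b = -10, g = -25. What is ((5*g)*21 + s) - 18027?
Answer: -20392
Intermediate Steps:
c(F) = -10*F
s = 260 (s = (-10*6)*(-(-44 + 18)/(-67 + 61)) = -(-60)*(-26/(-6)) = -(-60)*(-26*(-⅙)) = -(-60)*13/3 = -60*(-13/3) = 260)
((5*g)*21 + s) - 18027 = ((5*(-25))*21 + 260) - 18027 = (-125*21 + 260) - 18027 = (-2625 + 260) - 18027 = -2365 - 18027 = -20392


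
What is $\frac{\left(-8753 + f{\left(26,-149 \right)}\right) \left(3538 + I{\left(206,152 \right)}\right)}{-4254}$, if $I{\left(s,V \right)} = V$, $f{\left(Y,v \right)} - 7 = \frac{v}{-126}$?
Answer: $\frac{225878635}{29778} \approx 7585.4$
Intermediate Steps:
$f{\left(Y,v \right)} = 7 - \frac{v}{126}$ ($f{\left(Y,v \right)} = 7 + \frac{v}{-126} = 7 + v \left(- \frac{1}{126}\right) = 7 - \frac{v}{126}$)
$\frac{\left(-8753 + f{\left(26,-149 \right)}\right) \left(3538 + I{\left(206,152 \right)}\right)}{-4254} = \frac{\left(-8753 + \left(7 - - \frac{149}{126}\right)\right) \left(3538 + 152\right)}{-4254} = \left(-8753 + \left(7 + \frac{149}{126}\right)\right) 3690 \left(- \frac{1}{4254}\right) = \left(-8753 + \frac{1031}{126}\right) 3690 \left(- \frac{1}{4254}\right) = \left(- \frac{1101847}{126}\right) 3690 \left(- \frac{1}{4254}\right) = \left(- \frac{225878635}{7}\right) \left(- \frac{1}{4254}\right) = \frac{225878635}{29778}$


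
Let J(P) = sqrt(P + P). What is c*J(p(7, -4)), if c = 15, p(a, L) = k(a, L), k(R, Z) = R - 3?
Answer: 30*sqrt(2) ≈ 42.426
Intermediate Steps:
k(R, Z) = -3 + R
p(a, L) = -3 + a
J(P) = sqrt(2)*sqrt(P) (J(P) = sqrt(2*P) = sqrt(2)*sqrt(P))
c*J(p(7, -4)) = 15*(sqrt(2)*sqrt(-3 + 7)) = 15*(sqrt(2)*sqrt(4)) = 15*(sqrt(2)*2) = 15*(2*sqrt(2)) = 30*sqrt(2)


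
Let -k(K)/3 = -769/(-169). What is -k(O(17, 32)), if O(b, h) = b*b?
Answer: 2307/169 ≈ 13.651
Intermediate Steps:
O(b, h) = b²
k(K) = -2307/169 (k(K) = -(-2307)/(-169) = -(-2307)*(-1)/169 = -3*769/169 = -2307/169)
-k(O(17, 32)) = -1*(-2307/169) = 2307/169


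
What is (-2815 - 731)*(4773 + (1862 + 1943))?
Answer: -30417588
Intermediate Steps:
(-2815 - 731)*(4773 + (1862 + 1943)) = -3546*(4773 + 3805) = -3546*8578 = -30417588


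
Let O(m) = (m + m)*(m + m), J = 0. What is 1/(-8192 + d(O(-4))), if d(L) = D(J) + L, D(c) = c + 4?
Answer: -1/8124 ≈ -0.00012309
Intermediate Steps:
D(c) = 4 + c
O(m) = 4*m² (O(m) = (2*m)*(2*m) = 4*m²)
d(L) = 4 + L (d(L) = (4 + 0) + L = 4 + L)
1/(-8192 + d(O(-4))) = 1/(-8192 + (4 + 4*(-4)²)) = 1/(-8192 + (4 + 4*16)) = 1/(-8192 + (4 + 64)) = 1/(-8192 + 68) = 1/(-8124) = -1/8124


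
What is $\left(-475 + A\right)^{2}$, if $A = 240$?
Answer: $55225$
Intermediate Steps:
$\left(-475 + A\right)^{2} = \left(-475 + 240\right)^{2} = \left(-235\right)^{2} = 55225$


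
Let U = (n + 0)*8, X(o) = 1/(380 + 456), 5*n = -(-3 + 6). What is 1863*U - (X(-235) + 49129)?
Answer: -242738457/4180 ≈ -58071.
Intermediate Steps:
n = -⅗ (n = (-(-3 + 6))/5 = (-1*3)/5 = (⅕)*(-3) = -⅗ ≈ -0.60000)
X(o) = 1/836
U = -24/5 (U = (-⅗ + 0)*8 = -⅗*8 = -24/5 ≈ -4.8000)
1863*U - (X(-235) + 49129) = 1863*(-24/5) - (1/836 + 49129) = -44712/5 - 1*41071845/836 = -44712/5 - 41071845/836 = -242738457/4180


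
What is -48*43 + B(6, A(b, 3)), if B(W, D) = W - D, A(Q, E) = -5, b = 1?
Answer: -2053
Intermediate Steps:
-48*43 + B(6, A(b, 3)) = -48*43 + (6 - 1*(-5)) = -2064 + (6 + 5) = -2064 + 11 = -2053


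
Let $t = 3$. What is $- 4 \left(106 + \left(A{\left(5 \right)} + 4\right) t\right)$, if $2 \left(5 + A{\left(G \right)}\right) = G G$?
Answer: $-562$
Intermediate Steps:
$A{\left(G \right)} = -5 + \frac{G^{2}}{2}$ ($A{\left(G \right)} = -5 + \frac{G G}{2} = -5 + \frac{G^{2}}{2}$)
$- 4 \left(106 + \left(A{\left(5 \right)} + 4\right) t\right) = - 4 \left(106 + \left(\left(-5 + \frac{5^{2}}{2}\right) + 4\right) 3\right) = - 4 \left(106 + \left(\left(-5 + \frac{1}{2} \cdot 25\right) + 4\right) 3\right) = - 4 \left(106 + \left(\left(-5 + \frac{25}{2}\right) + 4\right) 3\right) = - 4 \left(106 + \left(\frac{15}{2} + 4\right) 3\right) = - 4 \left(106 + \frac{23}{2} \cdot 3\right) = - 4 \left(106 + \frac{69}{2}\right) = \left(-4\right) \frac{281}{2} = -562$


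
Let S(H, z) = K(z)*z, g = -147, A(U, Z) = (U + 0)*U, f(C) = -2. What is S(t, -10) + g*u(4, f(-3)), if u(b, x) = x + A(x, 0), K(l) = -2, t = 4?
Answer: -274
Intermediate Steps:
A(U, Z) = U² (A(U, Z) = U*U = U²)
S(H, z) = -2*z
u(b, x) = x + x²
S(t, -10) + g*u(4, f(-3)) = -2*(-10) - (-294)*(1 - 2) = 20 - (-294)*(-1) = 20 - 147*2 = 20 - 294 = -274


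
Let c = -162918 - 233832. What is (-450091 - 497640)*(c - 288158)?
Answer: 649108543748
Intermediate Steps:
c = -396750
(-450091 - 497640)*(c - 288158) = (-450091 - 497640)*(-396750 - 288158) = -947731*(-684908) = 649108543748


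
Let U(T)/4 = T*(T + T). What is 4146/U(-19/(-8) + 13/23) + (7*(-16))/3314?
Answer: 29057119768/484972417 ≈ 59.915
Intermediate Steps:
U(T) = 8*T**2 (U(T) = 4*(T*(T + T)) = 4*(T*(2*T)) = 4*(2*T**2) = 8*T**2)
4146/U(-19/(-8) + 13/23) + (7*(-16))/3314 = 4146/((8*(-19/(-8) + 13/23)**2)) + (7*(-16))/3314 = 4146/((8*(-19*(-1/8) + 13*(1/23))**2)) - 112*1/3314 = 4146/((8*(19/8 + 13/23)**2)) - 56/1657 = 4146/((8*(541/184)**2)) - 56/1657 = 4146/((8*(292681/33856))) - 56/1657 = 4146/(292681/4232) - 56/1657 = 4146*(4232/292681) - 56/1657 = 17545872/292681 - 56/1657 = 29057119768/484972417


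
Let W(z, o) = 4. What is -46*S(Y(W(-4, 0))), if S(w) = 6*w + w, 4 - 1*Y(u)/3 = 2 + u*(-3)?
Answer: -13524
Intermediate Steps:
Y(u) = 6 + 9*u (Y(u) = 12 - 3*(2 + u*(-3)) = 12 - 3*(2 - 3*u) = 12 + (-6 + 9*u) = 6 + 9*u)
S(w) = 7*w
-46*S(Y(W(-4, 0))) = -322*(6 + 9*4) = -322*(6 + 36) = -322*42 = -46*294 = -13524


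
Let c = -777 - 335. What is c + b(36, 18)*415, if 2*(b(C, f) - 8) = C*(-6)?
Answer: -42612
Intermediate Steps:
b(C, f) = 8 - 3*C (b(C, f) = 8 + (C*(-6))/2 = 8 + (-6*C)/2 = 8 - 3*C)
c = -1112
c + b(36, 18)*415 = -1112 + (8 - 3*36)*415 = -1112 + (8 - 108)*415 = -1112 - 100*415 = -1112 - 41500 = -42612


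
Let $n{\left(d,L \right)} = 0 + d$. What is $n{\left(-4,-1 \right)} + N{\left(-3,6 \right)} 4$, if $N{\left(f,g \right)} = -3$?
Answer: $-16$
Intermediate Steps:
$n{\left(d,L \right)} = d$
$n{\left(-4,-1 \right)} + N{\left(-3,6 \right)} 4 = -4 - 12 = -16$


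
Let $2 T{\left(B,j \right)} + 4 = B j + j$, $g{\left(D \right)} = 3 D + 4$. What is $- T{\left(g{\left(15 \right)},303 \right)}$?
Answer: $-7573$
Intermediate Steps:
$g{\left(D \right)} = 4 + 3 D$
$T{\left(B,j \right)} = -2 + \frac{j}{2} + \frac{B j}{2}$ ($T{\left(B,j \right)} = -2 + \frac{B j + j}{2} = -2 + \frac{j + B j}{2} = -2 + \left(\frac{j}{2} + \frac{B j}{2}\right) = -2 + \frac{j}{2} + \frac{B j}{2}$)
$- T{\left(g{\left(15 \right)},303 \right)} = - (-2 + \frac{1}{2} \cdot 303 + \frac{1}{2} \left(4 + 3 \cdot 15\right) 303) = - (-2 + \frac{303}{2} + \frac{1}{2} \left(4 + 45\right) 303) = - (-2 + \frac{303}{2} + \frac{1}{2} \cdot 49 \cdot 303) = - (-2 + \frac{303}{2} + \frac{14847}{2}) = \left(-1\right) 7573 = -7573$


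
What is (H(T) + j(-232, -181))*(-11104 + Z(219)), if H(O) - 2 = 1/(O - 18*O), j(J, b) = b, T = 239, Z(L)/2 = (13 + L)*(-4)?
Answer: 9425522880/4063 ≈ 2.3198e+6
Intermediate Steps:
Z(L) = -104 - 8*L (Z(L) = 2*((13 + L)*(-4)) = 2*(-52 - 4*L) = -104 - 8*L)
H(O) = 2 - 1/(17*O) (H(O) = 2 + 1/(O - 18*O) = 2 + 1/(-17*O) = 2 - 1/(17*O))
(H(T) + j(-232, -181))*(-11104 + Z(219)) = ((2 - 1/17/239) - 181)*(-11104 + (-104 - 8*219)) = ((2 - 1/17*1/239) - 181)*(-11104 + (-104 - 1752)) = ((2 - 1/4063) - 181)*(-11104 - 1856) = (8125/4063 - 181)*(-12960) = -727278/4063*(-12960) = 9425522880/4063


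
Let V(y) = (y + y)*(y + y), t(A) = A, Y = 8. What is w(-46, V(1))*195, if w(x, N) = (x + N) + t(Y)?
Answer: -6630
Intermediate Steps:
V(y) = 4*y² (V(y) = (2*y)*(2*y) = 4*y²)
w(x, N) = 8 + N + x (w(x, N) = (x + N) + 8 = (N + x) + 8 = 8 + N + x)
w(-46, V(1))*195 = (8 + 4*1² - 46)*195 = (8 + 4*1 - 46)*195 = (8 + 4 - 46)*195 = -34*195 = -6630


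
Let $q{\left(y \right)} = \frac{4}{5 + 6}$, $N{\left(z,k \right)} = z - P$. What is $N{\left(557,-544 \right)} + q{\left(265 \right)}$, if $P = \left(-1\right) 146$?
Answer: $\frac{7737}{11} \approx 703.36$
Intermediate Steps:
$P = -146$
$N{\left(z,k \right)} = 146 + z$ ($N{\left(z,k \right)} = z - -146 = z + 146 = 146 + z$)
$q{\left(y \right)} = \frac{4}{11}$
$N{\left(557,-544 \right)} + q{\left(265 \right)} = \left(146 + 557\right) + \frac{4}{11} = 703 + \frac{4}{11} = \frac{7737}{11}$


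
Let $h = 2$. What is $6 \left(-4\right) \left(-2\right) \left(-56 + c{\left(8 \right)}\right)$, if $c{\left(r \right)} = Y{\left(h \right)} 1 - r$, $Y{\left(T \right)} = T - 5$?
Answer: $-3216$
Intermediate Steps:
$Y{\left(T \right)} = -5 + T$
$c{\left(r \right)} = -3 - r$ ($c{\left(r \right)} = \left(-5 + 2\right) 1 - r = \left(-3\right) 1 - r = -3 - r$)
$6 \left(-4\right) \left(-2\right) \left(-56 + c{\left(8 \right)}\right) = 6 \left(-4\right) \left(-2\right) \left(-56 - 11\right) = \left(-24\right) \left(-2\right) \left(-56 - 11\right) = 48 \left(-56 - 11\right) = 48 \left(-67\right) = -3216$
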